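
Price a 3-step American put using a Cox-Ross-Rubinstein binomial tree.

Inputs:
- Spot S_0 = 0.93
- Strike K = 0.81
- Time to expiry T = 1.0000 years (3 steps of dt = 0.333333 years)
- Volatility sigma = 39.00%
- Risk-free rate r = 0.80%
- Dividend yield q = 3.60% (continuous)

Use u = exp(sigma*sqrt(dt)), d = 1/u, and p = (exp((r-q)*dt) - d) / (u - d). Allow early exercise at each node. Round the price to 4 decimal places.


dt = T/N = 0.333333
u = exp(sigma*sqrt(dt)) = 1.252531; d = 1/u = 0.798383
p = (exp((r-q)*dt) - d) / (u - d) = 0.423489
Discount per step: exp(-r*dt) = 0.997337
Stock lattice S(k, i) with i counting down-moves:
  k=0: S(0,0) = 0.9300
  k=1: S(1,0) = 1.1649; S(1,1) = 0.7425
  k=2: S(2,0) = 1.4590; S(2,1) = 0.9300; S(2,2) = 0.5928
  k=3: S(3,0) = 1.8275; S(3,1) = 1.1649; S(3,2) = 0.7425; S(3,3) = 0.4733
Terminal payoffs V(N, i) = max(K - S_T, 0):
  V(3,0) = 0.000000; V(3,1) = 0.000000; V(3,2) = 0.067504; V(3,3) = 0.336721
Backward induction: V(k, i) = exp(-r*dt) * [p * V(k+1, i) + (1-p) * V(k+1, i+1)]; then take max(V_cont, immediate exercise) for American.
  V(2,0) = exp(-r*dt) * [p*0.000000 + (1-p)*0.000000] = 0.000000; exercise = 0.000000; V(2,0) = max -> 0.000000
  V(2,1) = exp(-r*dt) * [p*0.000000 + (1-p)*0.067504] = 0.038813; exercise = 0.000000; V(2,1) = max -> 0.038813
  V(2,2) = exp(-r*dt) * [p*0.067504 + (1-p)*0.336721] = 0.222117; exercise = 0.217203; V(2,2) = max -> 0.222117
  V(1,0) = exp(-r*dt) * [p*0.000000 + (1-p)*0.038813] = 0.022316; exercise = 0.000000; V(1,0) = max -> 0.022316
  V(1,1) = exp(-r*dt) * [p*0.038813 + (1-p)*0.222117] = 0.144105; exercise = 0.067504; V(1,1) = max -> 0.144105
  V(0,0) = exp(-r*dt) * [p*0.022316 + (1-p)*0.144105] = 0.092282; exercise = 0.000000; V(0,0) = max -> 0.092282

Answer: Price = V(0,0) = 0.0923


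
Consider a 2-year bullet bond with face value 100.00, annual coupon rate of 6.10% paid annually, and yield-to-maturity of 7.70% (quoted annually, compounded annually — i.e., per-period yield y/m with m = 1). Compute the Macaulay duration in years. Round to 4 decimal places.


Answer: Macaulay duration = 1.9417 years

Derivation:
Coupon per period c = face * coupon_rate / m = 6.100000
Periods per year m = 1; per-period yield y/m = 0.077000
Number of cashflows N = 2
Cashflows (t years, CF_t, discount factor 1/(1+y/m)^(m*t), PV):
  t = 1.0000: CF_t = 6.100000, DF = 0.928505, PV = 5.663881
  t = 2.0000: CF_t = 106.100000, DF = 0.862122, PV = 91.471116
Price P = sum_t PV_t = 97.134997
Macaulay numerator sum_t t * PV_t:
  t * PV_t at t = 1.0000: 5.663881
  t * PV_t at t = 2.0000: 182.942232
Macaulay duration D = (sum_t t * PV_t) / P = 188.606113 / 97.134997 = 1.941691


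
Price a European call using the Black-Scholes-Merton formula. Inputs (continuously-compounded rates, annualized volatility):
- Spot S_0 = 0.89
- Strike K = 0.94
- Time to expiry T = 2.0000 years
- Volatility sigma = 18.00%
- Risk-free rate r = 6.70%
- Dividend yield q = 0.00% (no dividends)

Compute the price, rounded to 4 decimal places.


Answer: Price = 0.1248

Derivation:
d1 = (ln(S/K) + (r - q + 0.5*sigma^2) * T) / (sigma * sqrt(T)) = 0.43896241
d2 = d1 - sigma * sqrt(T) = 0.18440397
exp(-rT) = 0.87459006; exp(-qT) = 1.00000000
C = S_0 * exp(-qT) * N(d1) - K * exp(-rT) * N(d2)
N(d1) = 0.66965561; N(d2) = 0.57315172
C = 0.8900 * 1.00000000 * 0.66965561 - 0.9400 * 0.87459006 * 0.57315172 = 0.1248


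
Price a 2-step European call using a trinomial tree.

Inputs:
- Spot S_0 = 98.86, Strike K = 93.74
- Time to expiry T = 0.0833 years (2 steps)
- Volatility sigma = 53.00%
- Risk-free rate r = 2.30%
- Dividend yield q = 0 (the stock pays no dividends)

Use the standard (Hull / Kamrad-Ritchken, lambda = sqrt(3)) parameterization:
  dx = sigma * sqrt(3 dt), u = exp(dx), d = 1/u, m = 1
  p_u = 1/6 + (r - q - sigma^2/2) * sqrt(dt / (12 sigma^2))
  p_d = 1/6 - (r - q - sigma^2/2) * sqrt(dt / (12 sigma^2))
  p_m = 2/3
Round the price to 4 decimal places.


Answer: Price = V(0,0) = 8.9429

Derivation:
dt = T/N = 0.041650; dx = sigma*sqrt(3*dt) = 0.187346
u = exp(dx) = 1.206044; d = 1/u = 0.829157
p_u = 0.153611, p_m = 0.666667, p_d = 0.179722
Discount per step: exp(-r*dt) = 0.999043
Stock lattice S(k, j) with j the centered position index:
  k=0: S(0,+0) = 98.8600
  k=1: S(1,-1) = 81.9705; S(1,+0) = 98.8600; S(1,+1) = 119.2295
  k=2: S(2,-2) = 67.9664; S(2,-1) = 81.9705; S(2,+0) = 98.8600; S(2,+1) = 119.2295; S(2,+2) = 143.7961
Terminal payoffs V(N, j) = max(S_T - K, 0):
  V(2,-2) = 0.000000; V(2,-1) = 0.000000; V(2,+0) = 5.120000; V(2,+1) = 25.489538; V(2,+2) = 50.056102
Backward induction: V(k, j) = exp(-r*dt) * [p_u * V(k+1, j+1) + p_m * V(k+1, j) + p_d * V(k+1, j-1)]
  V(1,-1) = exp(-r*dt) * [p_u*5.120000 + p_m*0.000000 + p_d*0.000000] = 0.785736
  V(1,+0) = exp(-r*dt) * [p_u*25.489538 + p_m*5.120000 + p_d*0.000000] = 7.321793
  V(1,+1) = exp(-r*dt) * [p_u*50.056102 + p_m*25.489538 + p_d*5.120000] = 25.577864
  V(0,+0) = exp(-r*dt) * [p_u*25.577864 + p_m*7.321793 + p_d*0.785736] = 8.942884


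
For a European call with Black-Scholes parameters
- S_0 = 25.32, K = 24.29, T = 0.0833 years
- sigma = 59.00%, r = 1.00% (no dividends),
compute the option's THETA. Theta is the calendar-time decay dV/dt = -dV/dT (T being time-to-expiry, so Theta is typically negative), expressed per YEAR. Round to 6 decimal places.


d1 = 0.3339194032; d2 = 0.1636351409
phi(d1) = 0.3773094458; exp(-qT) = 1.0000000000; exp(-rT) = 0.9991673468
Theta = -S*exp(-qT)*phi(d1)*sigma/(2*sqrt(T)) - r*K*exp(-rT)*N(d2) + q*S*exp(-qT)*N(d1)
N(d1) = 0.6307798112; N(d2) = 0.5649908104; sqrt(T) = 0.2886173938
Term 1 = -25.3200 * 1.0000000000 * 0.3773094458 * 0.5900 / (2 * 0.2886173938) = -9.7647447278
Term 2 = -0.0100 * 24.2900 * 0.9991673468 * 0.5649908104 = -0.1371219976
Term 3 = 0 (no dividend yield, q = 0)
Theta = -9.7647447278 + (-0.1371219976) + (0.0000000000) = -9.901867

Answer: Theta = -9.901867


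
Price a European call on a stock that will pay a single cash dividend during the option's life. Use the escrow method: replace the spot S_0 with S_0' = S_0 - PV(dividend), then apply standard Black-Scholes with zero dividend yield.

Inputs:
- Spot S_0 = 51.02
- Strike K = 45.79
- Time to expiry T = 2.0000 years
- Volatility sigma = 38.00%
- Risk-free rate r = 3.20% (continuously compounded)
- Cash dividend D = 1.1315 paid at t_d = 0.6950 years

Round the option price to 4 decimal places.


Answer: Price = 13.6891

Derivation:
PV(D) = D * exp(-r * t_d) = 1.1315 * 0.97800549 = 1.10661321
S_0' = S_0 - PV(D) = 51.0200 - 1.10661321 = 49.91338679
d1 = (ln(S_0'/K) + (r + sigma^2/2)*T) / (sigma*sqrt(T)) = 0.54823759
d2 = d1 - sigma*sqrt(T) = 0.01083643
exp(-rT) = 0.93800500
N(d1) = 0.70823561; N(d2) = 0.50432303
C = S_0' * N(d1) - K * exp(-rT) * N(d2) = 49.91338679 * 0.70823561 - 45.7900 * 0.93800500 * 0.50432303 = 13.6891


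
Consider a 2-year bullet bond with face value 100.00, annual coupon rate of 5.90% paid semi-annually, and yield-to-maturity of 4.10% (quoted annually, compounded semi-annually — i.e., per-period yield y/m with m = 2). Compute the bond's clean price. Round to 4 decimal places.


Coupon per period c = face * coupon_rate / m = 2.950000
Periods per year m = 2; per-period yield y/m = 0.020500
Number of cashflows N = 4
Cashflows (t years, CF_t, discount factor 1/(1+y/m)^(m*t), PV):
  t = 0.5000: CF_t = 2.950000, DF = 0.979912, PV = 2.890740
  t = 1.0000: CF_t = 2.950000, DF = 0.960227, PV = 2.832670
  t = 1.5000: CF_t = 2.950000, DF = 0.940938, PV = 2.775767
  t = 2.0000: CF_t = 102.950000, DF = 0.922036, PV = 94.923625
Price P = sum_t PV_t = 103.422802

Answer: Price = 103.4228


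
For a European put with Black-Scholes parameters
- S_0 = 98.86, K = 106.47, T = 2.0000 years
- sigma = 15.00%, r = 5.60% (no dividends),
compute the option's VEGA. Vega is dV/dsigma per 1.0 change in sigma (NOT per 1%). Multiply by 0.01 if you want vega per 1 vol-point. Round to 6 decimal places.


Answer: Vega = 53.564321

Derivation:
d1 = 0.2844523352; d2 = 0.0723203009
phi(d1) = 0.3831245684; exp(-qT) = 1.0000000000; exp(-rT) = 0.8940442575
Vega = S * exp(-qT) * phi(d1) * sqrt(T) = 98.8600 * 1.0000000000 * 0.3831245684 * 1.4142135624 = 53.564321


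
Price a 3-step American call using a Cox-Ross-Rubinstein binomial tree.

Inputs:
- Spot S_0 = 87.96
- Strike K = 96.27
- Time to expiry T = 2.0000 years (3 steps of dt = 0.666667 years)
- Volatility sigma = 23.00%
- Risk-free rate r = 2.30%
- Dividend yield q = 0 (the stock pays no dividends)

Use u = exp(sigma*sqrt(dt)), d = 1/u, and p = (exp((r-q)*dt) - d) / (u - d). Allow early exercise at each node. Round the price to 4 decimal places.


dt = T/N = 0.666667
u = exp(sigma*sqrt(dt)) = 1.206585; d = 1/u = 0.828785
p = (exp((r-q)*dt) - d) / (u - d) = 0.494088
Discount per step: exp(-r*dt) = 0.984784
Stock lattice S(k, i) with i counting down-moves:
  k=0: S(0,0) = 87.9600
  k=1: S(1,0) = 106.1312; S(1,1) = 72.8999
  k=2: S(2,0) = 128.0564; S(2,1) = 87.9600; S(2,2) = 60.4184
  k=3: S(3,0) = 154.5109; S(3,1) = 106.1312; S(3,2) = 72.8999; S(3,3) = 50.0739
Terminal payoffs V(N, i) = max(S_T - K, 0):
  V(3,0) = 58.240925; V(3,1) = 9.861233; V(3,2) = 0.000000; V(3,3) = 0.000000
Backward induction: V(k, i) = exp(-r*dt) * [p * V(k+1, i) + (1-p) * V(k+1, i+1)]; then take max(V_cont, immediate exercise) for American.
  V(2,0) = exp(-r*dt) * [p*58.240925 + (1-p)*9.861233] = 33.251255; exercise = 31.786375; V(2,0) = max -> 33.251255
  V(2,1) = exp(-r*dt) * [p*9.861233 + (1-p)*0.000000] = 4.798174; exercise = 0.000000; V(2,1) = max -> 4.798174
  V(2,2) = exp(-r*dt) * [p*0.000000 + (1-p)*0.000000] = 0.000000; exercise = 0.000000; V(2,2) = max -> 0.000000
  V(1,0) = exp(-r*dt) * [p*33.251255 + (1-p)*4.798174] = 18.569559; exercise = 9.861233; V(1,0) = max -> 18.569559
  V(1,1) = exp(-r*dt) * [p*4.798174 + (1-p)*0.000000] = 2.334644; exercise = 0.000000; V(1,1) = max -> 2.334644
  V(0,0) = exp(-r*dt) * [p*18.569559 + (1-p)*2.334644] = 10.198531; exercise = 0.000000; V(0,0) = max -> 10.198531

Answer: Price = V(0,0) = 10.1985


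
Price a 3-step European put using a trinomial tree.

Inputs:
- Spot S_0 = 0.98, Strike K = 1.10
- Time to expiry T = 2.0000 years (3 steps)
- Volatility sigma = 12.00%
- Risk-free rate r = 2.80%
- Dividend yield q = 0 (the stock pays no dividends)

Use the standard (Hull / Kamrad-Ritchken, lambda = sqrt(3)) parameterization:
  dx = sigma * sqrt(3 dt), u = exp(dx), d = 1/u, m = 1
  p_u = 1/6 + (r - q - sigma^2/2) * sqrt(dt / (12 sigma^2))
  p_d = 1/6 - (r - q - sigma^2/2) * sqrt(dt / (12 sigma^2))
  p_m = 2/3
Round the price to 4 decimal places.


Answer: Price = V(0,0) = 0.1043

Derivation:
dt = T/N = 0.666667; dx = sigma*sqrt(3*dt) = 0.169706
u = exp(dx) = 1.184956; d = 1/u = 0.843913
p_u = 0.207522, p_m = 0.666667, p_d = 0.125812
Discount per step: exp(-r*dt) = 0.981506
Stock lattice S(k, j) with j the centered position index:
  k=0: S(0,+0) = 0.9800
  k=1: S(1,-1) = 0.8270; S(1,+0) = 0.9800; S(1,+1) = 1.1613
  k=2: S(2,-2) = 0.6979; S(2,-1) = 0.8270; S(2,+0) = 0.9800; S(2,+1) = 1.1613; S(2,+2) = 1.3760
  k=3: S(3,-3) = 0.5890; S(3,-2) = 0.6979; S(3,-1) = 0.8270; S(3,+0) = 0.9800; S(3,+1) = 1.1613; S(3,+2) = 1.3760; S(3,+3) = 1.6305
Terminal payoffs V(N, j) = max(K - S_T, 0):
  V(3,-3) = 0.510994; V(3,-2) = 0.402054; V(3,-1) = 0.272965; V(3,+0) = 0.120000; V(3,+1) = 0.000000; V(3,+2) = 0.000000; V(3,+3) = 0.000000
Backward induction: V(k, j) = exp(-r*dt) * [p_u * V(k+1, j+1) + p_m * V(k+1, j) + p_d * V(k+1, j-1)]
  V(2,-2) = exp(-r*dt) * [p_u*0.272965 + p_m*0.402054 + p_d*0.510994] = 0.381778
  V(2,-1) = exp(-r*dt) * [p_u*0.120000 + p_m*0.272965 + p_d*0.402054] = 0.252701
  V(2,+0) = exp(-r*dt) * [p_u*0.000000 + p_m*0.120000 + p_d*0.272965] = 0.112228
  V(2,+1) = exp(-r*dt) * [p_u*0.000000 + p_m*0.000000 + p_d*0.120000] = 0.014818
  V(2,+2) = exp(-r*dt) * [p_u*0.000000 + p_m*0.000000 + p_d*0.000000] = 0.000000
  V(1,-1) = exp(-r*dt) * [p_u*0.112228 + p_m*0.252701 + p_d*0.381778] = 0.235355
  V(1,+0) = exp(-r*dt) * [p_u*0.014818 + p_m*0.112228 + p_d*0.252701] = 0.107658
  V(1,+1) = exp(-r*dt) * [p_u*0.000000 + p_m*0.014818 + p_d*0.112228] = 0.023555
  V(0,+0) = exp(-r*dt) * [p_u*0.023555 + p_m*0.107658 + p_d*0.235355] = 0.104305


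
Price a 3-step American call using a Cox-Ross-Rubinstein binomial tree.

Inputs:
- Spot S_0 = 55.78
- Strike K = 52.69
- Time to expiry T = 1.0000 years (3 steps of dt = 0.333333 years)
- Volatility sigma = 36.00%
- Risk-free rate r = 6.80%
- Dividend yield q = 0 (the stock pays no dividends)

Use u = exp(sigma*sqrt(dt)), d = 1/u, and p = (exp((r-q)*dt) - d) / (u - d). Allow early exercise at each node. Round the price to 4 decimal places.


Answer: Price = V(0,0) = 11.7373

Derivation:
dt = T/N = 0.333333
u = exp(sigma*sqrt(dt)) = 1.231024; d = 1/u = 0.812332
p = (exp((r-q)*dt) - d) / (u - d) = 0.502980
Discount per step: exp(-r*dt) = 0.977588
Stock lattice S(k, i) with i counting down-moves:
  k=0: S(0,0) = 55.7800
  k=1: S(1,0) = 68.6665; S(1,1) = 45.3119
  k=2: S(2,0) = 84.5301; S(2,1) = 55.7800; S(2,2) = 36.8083
  k=3: S(3,0) = 104.0585; S(3,1) = 68.6665; S(3,2) = 45.3119; S(3,3) = 29.9006
Terminal payoffs V(N, i) = max(S_T - K, 0):
  V(3,0) = 51.368545; V(3,1) = 15.976502; V(3,2) = 0.000000; V(3,3) = 0.000000
Backward induction: V(k, i) = exp(-r*dt) * [p * V(k+1, i) + (1-p) * V(k+1, i+1)]; then take max(V_cont, immediate exercise) for American.
  V(2,0) = exp(-r*dt) * [p*51.368545 + (1-p)*15.976502] = 33.020964; exercise = 31.840091; V(2,0) = max -> 33.020964
  V(2,1) = exp(-r*dt) * [p*15.976502 + (1-p)*0.000000] = 7.855761; exercise = 3.090000; V(2,1) = max -> 7.855761
  V(2,2) = exp(-r*dt) * [p*0.000000 + (1-p)*0.000000] = 0.000000; exercise = 0.000000; V(2,2) = max -> 0.000000
  V(1,0) = exp(-r*dt) * [p*33.020964 + (1-p)*7.855761] = 20.053612; exercise = 15.976502; V(1,0) = max -> 20.053612
  V(1,1) = exp(-r*dt) * [p*7.855761 + (1-p)*0.000000] = 3.862734; exercise = 0.000000; V(1,1) = max -> 3.862734
  V(0,0) = exp(-r*dt) * [p*20.053612 + (1-p)*3.862734] = 11.737335; exercise = 3.090000; V(0,0) = max -> 11.737335


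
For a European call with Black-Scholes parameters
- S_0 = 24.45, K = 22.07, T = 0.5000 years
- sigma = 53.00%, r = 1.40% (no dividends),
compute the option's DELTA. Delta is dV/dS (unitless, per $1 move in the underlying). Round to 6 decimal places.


Answer: Delta = 0.684147

Derivation:
d1 = 0.4793276629; d2 = 0.1045610689
phi(d1) = 0.3556472047; exp(-qT) = 1.0000000000; exp(-rT) = 0.9930244429
N(d1) = 0.6841472272
Delta = exp(-qT) * N(d1) = 1.0000000000 * 0.6841472272 = 0.684147


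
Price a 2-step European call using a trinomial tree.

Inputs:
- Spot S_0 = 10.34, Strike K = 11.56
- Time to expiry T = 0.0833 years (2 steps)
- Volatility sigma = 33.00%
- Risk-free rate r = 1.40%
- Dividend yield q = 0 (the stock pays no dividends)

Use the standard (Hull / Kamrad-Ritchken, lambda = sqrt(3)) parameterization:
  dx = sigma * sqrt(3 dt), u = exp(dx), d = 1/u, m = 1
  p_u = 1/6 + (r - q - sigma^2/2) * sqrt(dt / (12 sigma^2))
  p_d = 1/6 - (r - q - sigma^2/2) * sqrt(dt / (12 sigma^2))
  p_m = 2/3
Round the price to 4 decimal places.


dt = T/N = 0.041650; dx = sigma*sqrt(3*dt) = 0.116649
u = exp(dx) = 1.123725; d = 1/u = 0.889897
p_u = 0.159445, p_m = 0.666667, p_d = 0.173888
Discount per step: exp(-r*dt) = 0.999417
Stock lattice S(k, j) with j the centered position index:
  k=0: S(0,+0) = 10.3400
  k=1: S(1,-1) = 9.2015; S(1,+0) = 10.3400; S(1,+1) = 11.6193
  k=2: S(2,-2) = 8.1884; S(2,-1) = 9.2015; S(2,+0) = 10.3400; S(2,+1) = 11.6193; S(2,+2) = 13.0569
Terminal payoffs V(N, j) = max(S_T - K, 0):
  V(2,-2) = 0.000000; V(2,-1) = 0.000000; V(2,+0) = 0.000000; V(2,+1) = 0.059319; V(2,+2) = 1.496922
Backward induction: V(k, j) = exp(-r*dt) * [p_u * V(k+1, j+1) + p_m * V(k+1, j) + p_d * V(k+1, j-1)]
  V(1,-1) = exp(-r*dt) * [p_u*0.000000 + p_m*0.000000 + p_d*0.000000] = 0.000000
  V(1,+0) = exp(-r*dt) * [p_u*0.059319 + p_m*0.000000 + p_d*0.000000] = 0.009453
  V(1,+1) = exp(-r*dt) * [p_u*1.496922 + p_m*0.059319 + p_d*0.000000] = 0.278061
  V(0,+0) = exp(-r*dt) * [p_u*0.278061 + p_m*0.009453 + p_d*0.000000] = 0.050608

Answer: Price = V(0,0) = 0.0506


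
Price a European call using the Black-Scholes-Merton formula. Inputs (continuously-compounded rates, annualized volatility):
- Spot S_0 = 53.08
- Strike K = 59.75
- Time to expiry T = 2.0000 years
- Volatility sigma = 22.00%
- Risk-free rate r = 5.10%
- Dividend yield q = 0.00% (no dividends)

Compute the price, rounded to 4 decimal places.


d1 = (ln(S/K) + (r - q + 0.5*sigma^2) * T) / (sigma * sqrt(T)) = 0.10295159
d2 = d1 - sigma * sqrt(T) = -0.20817539
exp(-rT) = 0.90302955; exp(-qT) = 1.00000000
C = S_0 * exp(-qT) * N(d1) - K * exp(-rT) * N(d2)
N(d1) = 0.54099931; N(d2) = 0.41754601
C = 53.0800 * 1.00000000 * 0.54099931 - 59.7500 * 0.90302955 * 0.41754601 = 6.1871

Answer: Price = 6.1871


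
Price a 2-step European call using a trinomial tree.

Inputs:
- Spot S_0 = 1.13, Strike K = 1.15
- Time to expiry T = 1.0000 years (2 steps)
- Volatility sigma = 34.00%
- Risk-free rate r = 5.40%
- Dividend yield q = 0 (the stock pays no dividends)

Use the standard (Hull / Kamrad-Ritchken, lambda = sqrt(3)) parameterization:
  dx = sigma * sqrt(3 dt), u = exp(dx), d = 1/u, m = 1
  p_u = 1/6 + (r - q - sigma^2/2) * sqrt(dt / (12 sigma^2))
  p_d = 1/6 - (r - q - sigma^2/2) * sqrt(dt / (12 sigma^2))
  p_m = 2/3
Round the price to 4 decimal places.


Answer: Price = V(0,0) = 0.1541

Derivation:
dt = T/N = 0.500000; dx = sigma*sqrt(3*dt) = 0.416413
u = exp(dx) = 1.516512; d = 1/u = 0.659408
p_u = 0.164385, p_m = 0.666667, p_d = 0.168948
Discount per step: exp(-r*dt) = 0.973361
Stock lattice S(k, j) with j the centered position index:
  k=0: S(0,+0) = 1.1300
  k=1: S(1,-1) = 0.7451; S(1,+0) = 1.1300; S(1,+1) = 1.7137
  k=2: S(2,-2) = 0.4913; S(2,-1) = 0.7451; S(2,+0) = 1.1300; S(2,+1) = 1.7137; S(2,+2) = 2.5988
Terminal payoffs V(N, j) = max(S_T - K, 0):
  V(2,-2) = 0.000000; V(2,-1) = 0.000000; V(2,+0) = 0.000000; V(2,+1) = 0.563659; V(2,+2) = 1.448785
Backward induction: V(k, j) = exp(-r*dt) * [p_u * V(k+1, j+1) + p_m * V(k+1, j) + p_d * V(k+1, j-1)]
  V(1,-1) = exp(-r*dt) * [p_u*0.000000 + p_m*0.000000 + p_d*0.000000] = 0.000000
  V(1,+0) = exp(-r*dt) * [p_u*0.563659 + p_m*0.000000 + p_d*0.000000] = 0.090189
  V(1,+1) = exp(-r*dt) * [p_u*1.448785 + p_m*0.563659 + p_d*0.000000] = 0.597577
  V(0,+0) = exp(-r*dt) * [p_u*0.597577 + p_m*0.090189 + p_d*0.000000] = 0.154140


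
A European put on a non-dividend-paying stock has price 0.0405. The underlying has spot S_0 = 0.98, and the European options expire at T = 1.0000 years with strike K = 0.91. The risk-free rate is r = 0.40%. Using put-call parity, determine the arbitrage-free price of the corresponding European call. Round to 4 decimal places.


Put-call parity: C - P = S_0 * exp(-qT) - K * exp(-rT).
S_0 * exp(-qT) = 0.9800 * 1.00000000 = 0.98000000
K * exp(-rT) = 0.9100 * 0.99600799 = 0.90636727
C = P + S*exp(-qT) - K*exp(-rT)
C = 0.0405 + 0.98000000 - 0.90636727 = 0.1141

Answer: Call price = 0.1141


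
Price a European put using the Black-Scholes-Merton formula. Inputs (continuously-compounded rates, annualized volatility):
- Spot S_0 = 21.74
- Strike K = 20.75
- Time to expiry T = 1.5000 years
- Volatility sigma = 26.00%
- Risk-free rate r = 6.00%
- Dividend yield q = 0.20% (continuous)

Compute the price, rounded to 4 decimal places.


d1 = (ln(S/K) + (r - q + 0.5*sigma^2) * T) / (sigma * sqrt(T)) = 0.57879444
d2 = d1 - sigma * sqrt(T) = 0.26036077
exp(-rT) = 0.91393119; exp(-qT) = 0.99700450
P = K * exp(-rT) * N(-d2) - S_0 * exp(-qT) * N(-d1)
N(-d1) = 0.28136394; N(-d2) = 0.39729275
P = 20.7500 * 0.91393119 * 0.39729275 - 21.7400 * 0.99700450 * 0.28136394 = 1.4358

Answer: Price = 1.4358


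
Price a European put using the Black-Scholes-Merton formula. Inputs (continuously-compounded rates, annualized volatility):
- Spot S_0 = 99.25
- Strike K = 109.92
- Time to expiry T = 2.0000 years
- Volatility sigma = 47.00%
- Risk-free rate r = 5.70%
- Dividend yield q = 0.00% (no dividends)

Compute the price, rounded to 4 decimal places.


Answer: Price = 25.1062

Derivation:
d1 = (ln(S/K) + (r - q + 0.5*sigma^2) * T) / (sigma * sqrt(T)) = 0.35022712
d2 = d1 - sigma * sqrt(T) = -0.31445326
exp(-rT) = 0.89225796; exp(-qT) = 1.00000000
P = K * exp(-rT) * N(-d2) - S_0 * exp(-qT) * N(-d1)
N(-d1) = 0.36308413; N(-d2) = 0.62341159
P = 109.9200 * 0.89225796 * 0.62341159 - 99.2500 * 1.00000000 * 0.36308413 = 25.1062


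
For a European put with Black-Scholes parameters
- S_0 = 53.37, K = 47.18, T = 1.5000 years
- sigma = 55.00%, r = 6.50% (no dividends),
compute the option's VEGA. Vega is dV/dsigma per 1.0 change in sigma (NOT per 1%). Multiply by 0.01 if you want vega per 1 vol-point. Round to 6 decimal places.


Answer: Vega = 20.909909

Derivation:
d1 = 0.6645595070; d2 = -0.0090501723
phi(d1) = 0.3198963626; exp(-qT) = 1.0000000000; exp(-rT) = 0.9071023416
Vega = S * exp(-qT) * phi(d1) * sqrt(T) = 53.3700 * 1.0000000000 * 0.3198963626 * 1.2247448714 = 20.909909


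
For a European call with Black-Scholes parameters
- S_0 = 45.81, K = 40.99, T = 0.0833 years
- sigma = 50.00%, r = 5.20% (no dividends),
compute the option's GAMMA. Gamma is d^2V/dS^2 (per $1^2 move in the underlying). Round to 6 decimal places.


d1 = 0.8725626112; d2 = 0.7282539143
phi(d1) = 0.2726350235; exp(-qT) = 1.0000000000; exp(-rT) = 0.9956777678
Gamma = exp(-qT) * phi(d1) / (S * sigma * sqrt(T)) = 1.0000000000 * 0.2726350235 / (45.8100 * 0.5000 * 0.2886173938) = 0.041241

Answer: Gamma = 0.041241


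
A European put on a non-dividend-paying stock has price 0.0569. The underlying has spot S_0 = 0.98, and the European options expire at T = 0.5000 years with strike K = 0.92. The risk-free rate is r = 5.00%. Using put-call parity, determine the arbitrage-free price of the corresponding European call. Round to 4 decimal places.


Put-call parity: C - P = S_0 * exp(-qT) - K * exp(-rT).
S_0 * exp(-qT) = 0.9800 * 1.00000000 = 0.98000000
K * exp(-rT) = 0.9200 * 0.97530991 = 0.89728512
C = P + S*exp(-qT) - K*exp(-rT)
C = 0.0569 + 0.98000000 - 0.89728512 = 0.1396

Answer: Call price = 0.1396


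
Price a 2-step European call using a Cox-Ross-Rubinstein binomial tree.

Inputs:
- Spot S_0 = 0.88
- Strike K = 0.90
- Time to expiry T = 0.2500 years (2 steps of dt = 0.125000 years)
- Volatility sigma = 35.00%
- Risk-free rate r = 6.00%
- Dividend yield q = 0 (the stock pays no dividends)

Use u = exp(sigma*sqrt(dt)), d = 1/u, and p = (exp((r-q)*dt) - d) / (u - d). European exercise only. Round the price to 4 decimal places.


Answer: Price = V(0,0) = 0.0558

Derivation:
dt = T/N = 0.125000
u = exp(sigma*sqrt(dt)) = 1.131726; d = 1/u = 0.883606
p = (exp((r-q)*dt) - d) / (u - d) = 0.499445
Discount per step: exp(-r*dt) = 0.992528
Stock lattice S(k, i) with i counting down-moves:
  k=0: S(0,0) = 0.8800
  k=1: S(1,0) = 0.9959; S(1,1) = 0.7776
  k=2: S(2,0) = 1.1271; S(2,1) = 0.8800; S(2,2) = 0.6871
Terminal payoffs V(N, i) = max(S_T - K, 0):
  V(2,0) = 0.227107; V(2,1) = 0.000000; V(2,2) = 0.000000
Backward induction: V(k, i) = exp(-r*dt) * [p * V(k+1, i) + (1-p) * V(k+1, i+1)].
  V(1,0) = exp(-r*dt) * [p*0.227107 + (1-p)*0.000000] = 0.112580
  V(1,1) = exp(-r*dt) * [p*0.000000 + (1-p)*0.000000] = 0.000000
  V(0,0) = exp(-r*dt) * [p*0.112580 + (1-p)*0.000000] = 0.055807


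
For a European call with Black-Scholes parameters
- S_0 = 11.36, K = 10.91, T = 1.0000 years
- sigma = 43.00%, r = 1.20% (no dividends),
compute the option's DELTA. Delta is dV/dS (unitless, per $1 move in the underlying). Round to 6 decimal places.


Answer: Delta = 0.631905

Derivation:
d1 = 0.3369037522; d2 = -0.0930962478
phi(d1) = 0.3769319536; exp(-qT) = 1.0000000000; exp(-rT) = 0.9880717129
N(d1) = 0.6319052717
Delta = exp(-qT) * N(d1) = 1.0000000000 * 0.6319052717 = 0.631905


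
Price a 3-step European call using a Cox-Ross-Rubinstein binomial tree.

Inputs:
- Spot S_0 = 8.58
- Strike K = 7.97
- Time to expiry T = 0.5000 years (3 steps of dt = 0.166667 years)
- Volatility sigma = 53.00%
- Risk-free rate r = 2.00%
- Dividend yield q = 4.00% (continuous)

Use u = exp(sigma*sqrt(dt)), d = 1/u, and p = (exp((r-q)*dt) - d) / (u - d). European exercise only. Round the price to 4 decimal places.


Answer: Price = V(0,0) = 1.5656

Derivation:
dt = T/N = 0.166667
u = exp(sigma*sqrt(dt)) = 1.241564; d = 1/u = 0.805436
p = (exp((r-q)*dt) - d) / (u - d) = 0.438487
Discount per step: exp(-r*dt) = 0.996672
Stock lattice S(k, i) with i counting down-moves:
  k=0: S(0,0) = 8.5800
  k=1: S(1,0) = 10.6526; S(1,1) = 6.9106
  k=2: S(2,0) = 13.2259; S(2,1) = 8.5800; S(2,2) = 5.5661
  k=3: S(3,0) = 16.4208; S(3,1) = 10.6526; S(3,2) = 6.9106; S(3,3) = 4.4831
Terminal payoffs V(N, i) = max(S_T - K, 0):
  V(3,0) = 8.450798; V(3,1) = 2.682616; V(3,2) = 0.000000; V(3,3) = 0.000000
Backward induction: V(k, i) = exp(-r*dt) * [p * V(k+1, i) + (1-p) * V(k+1, i+1)].
  V(2,0) = exp(-r*dt) * [p*8.450798 + (1-p)*2.682616] = 5.194544
  V(2,1) = exp(-r*dt) * [p*2.682616 + (1-p)*0.000000] = 1.172377
  V(2,2) = exp(-r*dt) * [p*0.000000 + (1-p)*0.000000] = 0.000000
  V(1,0) = exp(-r*dt) * [p*5.194544 + (1-p)*1.172377] = 2.926274
  V(1,1) = exp(-r*dt) * [p*1.172377 + (1-p)*0.000000] = 0.512361
  V(0,0) = exp(-r*dt) * [p*2.926274 + (1-p)*0.512361] = 1.565603


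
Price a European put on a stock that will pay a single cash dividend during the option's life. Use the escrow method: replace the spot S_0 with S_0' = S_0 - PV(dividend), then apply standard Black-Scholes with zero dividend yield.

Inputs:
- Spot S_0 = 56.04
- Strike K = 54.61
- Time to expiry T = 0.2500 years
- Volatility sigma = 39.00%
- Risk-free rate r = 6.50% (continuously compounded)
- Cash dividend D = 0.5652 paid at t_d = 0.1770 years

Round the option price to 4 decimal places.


Answer: Price = 3.4226

Derivation:
PV(D) = D * exp(-r * t_d) = 0.5652 * 0.98856093 = 0.55873464
S_0' = S_0 - PV(D) = 56.0400 - 0.55873464 = 55.48126536
d1 = (ln(S_0'/K) + (r + sigma^2/2)*T) / (sigma*sqrt(T)) = 0.26200455
d2 = d1 - sigma*sqrt(T) = 0.06700455
exp(-rT) = 0.98388132
N(-d1) = 0.39665897; N(-d2) = 0.47328904
P = K * exp(-rT) * N(-d2) - S_0' * N(-d1) = 54.6100 * 0.98388132 * 0.47328904 - 55.48126536 * 0.39665897 = 3.4226


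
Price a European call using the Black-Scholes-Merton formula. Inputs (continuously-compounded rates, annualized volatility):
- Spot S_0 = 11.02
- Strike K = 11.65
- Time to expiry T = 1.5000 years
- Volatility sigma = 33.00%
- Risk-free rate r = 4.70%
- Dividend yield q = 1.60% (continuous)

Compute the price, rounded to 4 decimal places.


Answer: Price = 1.6821

Derivation:
d1 = (ln(S/K) + (r - q + 0.5*sigma^2) * T) / (sigma * sqrt(T)) = 0.17958131
d2 = d1 - sigma * sqrt(T) = -0.22458450
exp(-rT) = 0.93192774; exp(-qT) = 0.97628571
C = S_0 * exp(-qT) * N(d1) - K * exp(-rT) * N(d2)
N(d1) = 0.57125936; N(d2) = 0.41115126
C = 11.0200 * 0.97628571 * 0.57125936 - 11.6500 * 0.93192774 * 0.41115126 = 1.6821


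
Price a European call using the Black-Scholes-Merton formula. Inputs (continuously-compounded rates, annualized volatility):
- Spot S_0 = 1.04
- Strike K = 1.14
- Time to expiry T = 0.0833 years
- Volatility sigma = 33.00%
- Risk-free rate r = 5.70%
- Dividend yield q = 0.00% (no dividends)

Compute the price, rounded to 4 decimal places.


d1 = (ln(S/K) + (r - q + 0.5*sigma^2) * T) / (sigma * sqrt(T)) = -0.86644817
d2 = d1 - sigma * sqrt(T) = -0.96169191
exp(-rT) = 0.99526315; exp(-qT) = 1.00000000
C = S_0 * exp(-qT) * N(d1) - K * exp(-rT) * N(d2)
N(d1) = 0.19312222; N(d2) = 0.16810219
C = 1.0400 * 1.00000000 * 0.19312222 - 1.1400 * 0.99526315 * 0.16810219 = 0.0101

Answer: Price = 0.0101


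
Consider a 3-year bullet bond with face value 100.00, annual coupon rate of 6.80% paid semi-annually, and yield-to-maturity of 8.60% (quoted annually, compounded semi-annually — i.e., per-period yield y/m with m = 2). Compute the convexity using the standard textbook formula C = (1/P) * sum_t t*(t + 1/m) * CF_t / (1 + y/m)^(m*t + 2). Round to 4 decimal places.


Answer: Convexity = 8.6177

Derivation:
Coupon per period c = face * coupon_rate / m = 3.400000
Periods per year m = 2; per-period yield y/m = 0.043000
Number of cashflows N = 6
Cashflows (t years, CF_t, discount factor 1/(1+y/m)^(m*t), PV):
  t = 0.5000: CF_t = 3.400000, DF = 0.958773, PV = 3.259827
  t = 1.0000: CF_t = 3.400000, DF = 0.919245, PV = 3.125434
  t = 1.5000: CF_t = 3.400000, DF = 0.881347, PV = 2.996581
  t = 2.0000: CF_t = 3.400000, DF = 0.845012, PV = 2.873040
  t = 2.5000: CF_t = 3.400000, DF = 0.810174, PV = 2.754593
  t = 3.0000: CF_t = 103.400000, DF = 0.776773, PV = 80.318333
Price P = sum_t PV_t = 95.327808
Convexity numerator sum_t t*(t + 1/m) * CF_t / (1+y/m)^(m*t + 2):
  t = 0.5000: term = 1.498290
  t = 1.0000: term = 4.309560
  t = 1.5000: term = 8.263778
  t = 2.0000: term = 13.205142
  t = 2.5000: term = 18.991096
  t = 3.0000: term = 775.238568
Convexity = (1/P) * sum = 821.506433 / 95.327808 = 8.617700


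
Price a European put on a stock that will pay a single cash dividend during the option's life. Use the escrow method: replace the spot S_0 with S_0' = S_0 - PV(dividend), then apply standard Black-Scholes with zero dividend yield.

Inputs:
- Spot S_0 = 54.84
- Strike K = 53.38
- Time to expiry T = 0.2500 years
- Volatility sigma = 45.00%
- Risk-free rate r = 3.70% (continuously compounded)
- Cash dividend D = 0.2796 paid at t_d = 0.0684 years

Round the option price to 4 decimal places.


PV(D) = D * exp(-r * t_d) = 0.2796 * 0.99747240 = 0.27889328
S_0' = S_0 - PV(D) = 54.8400 - 0.27889328 = 54.56110672
d1 = (ln(S_0'/K) + (r + sigma^2/2)*T) / (sigma*sqrt(T)) = 0.25087846
d2 = d1 - sigma*sqrt(T) = 0.02587846
exp(-rT) = 0.99079265
N(-d1) = 0.40095404; N(-d2) = 0.48967714
P = K * exp(-rT) * N(-d2) - S_0' * N(-d1) = 53.3800 * 0.99079265 * 0.48967714 - 54.56110672 * 0.40095404 = 4.0218

Answer: Price = 4.0218


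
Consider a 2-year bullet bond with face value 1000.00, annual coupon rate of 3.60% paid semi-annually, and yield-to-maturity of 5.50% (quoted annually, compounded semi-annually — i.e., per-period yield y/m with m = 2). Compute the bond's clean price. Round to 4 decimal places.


Coupon per period c = face * coupon_rate / m = 18.000000
Periods per year m = 2; per-period yield y/m = 0.027500
Number of cashflows N = 4
Cashflows (t years, CF_t, discount factor 1/(1+y/m)^(m*t), PV):
  t = 0.5000: CF_t = 18.000000, DF = 0.973236, PV = 17.518248
  t = 1.0000: CF_t = 18.000000, DF = 0.947188, PV = 17.049390
  t = 1.5000: CF_t = 18.000000, DF = 0.921838, PV = 16.593080
  t = 2.0000: CF_t = 1018.000000, DF = 0.897166, PV = 913.314717
Price P = sum_t PV_t = 964.475435

Answer: Price = 964.4754


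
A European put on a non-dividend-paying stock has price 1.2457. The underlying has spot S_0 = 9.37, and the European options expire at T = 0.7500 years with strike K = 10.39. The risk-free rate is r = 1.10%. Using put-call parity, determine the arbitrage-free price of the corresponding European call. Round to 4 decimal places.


Put-call parity: C - P = S_0 * exp(-qT) - K * exp(-rT).
S_0 * exp(-qT) = 9.3700 * 1.00000000 = 9.37000000
K * exp(-rT) = 10.3900 * 0.99178394 = 10.30463511
C = P + S*exp(-qT) - K*exp(-rT)
C = 1.2457 + 9.37000000 - 10.30463511 = 0.3111

Answer: Call price = 0.3111


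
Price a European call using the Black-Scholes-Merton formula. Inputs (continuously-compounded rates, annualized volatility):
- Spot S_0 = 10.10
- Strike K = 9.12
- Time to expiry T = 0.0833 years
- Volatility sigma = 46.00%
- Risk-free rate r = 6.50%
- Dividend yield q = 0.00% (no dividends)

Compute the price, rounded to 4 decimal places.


d1 = (ln(S/K) + (r - q + 0.5*sigma^2) * T) / (sigma * sqrt(T)) = 0.87593970
d2 = d1 - sigma * sqrt(T) = 0.74317570
exp(-rT) = 0.99460013; exp(-qT) = 1.00000000
C = S_0 * exp(-qT) * N(d1) - K * exp(-rT) * N(d2)
N(d1) = 0.80946859; N(d2) = 0.77131234
C = 10.1000 * 1.00000000 * 0.80946859 - 9.1200 * 0.99460013 * 0.77131234 = 1.1792

Answer: Price = 1.1792


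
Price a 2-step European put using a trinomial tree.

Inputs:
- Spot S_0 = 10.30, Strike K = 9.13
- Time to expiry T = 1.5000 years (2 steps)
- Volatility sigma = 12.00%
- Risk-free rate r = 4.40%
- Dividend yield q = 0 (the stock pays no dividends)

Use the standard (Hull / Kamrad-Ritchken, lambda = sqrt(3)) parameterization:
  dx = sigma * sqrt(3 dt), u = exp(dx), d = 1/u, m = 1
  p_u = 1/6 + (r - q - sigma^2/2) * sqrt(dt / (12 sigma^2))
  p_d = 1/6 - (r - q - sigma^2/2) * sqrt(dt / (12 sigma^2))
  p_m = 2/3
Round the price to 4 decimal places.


dt = T/N = 0.750000; dx = sigma*sqrt(3*dt) = 0.180000
u = exp(dx) = 1.197217; d = 1/u = 0.835270
p_u = 0.243333, p_m = 0.666667, p_d = 0.090000
Discount per step: exp(-r*dt) = 0.967539
Stock lattice S(k, j) with j the centered position index:
  k=0: S(0,+0) = 10.3000
  k=1: S(1,-1) = 8.6033; S(1,+0) = 10.3000; S(1,+1) = 12.3313
  k=2: S(2,-2) = 7.1861; S(2,-1) = 8.6033; S(2,+0) = 10.3000; S(2,+1) = 12.3313; S(2,+2) = 14.7633
Terminal payoffs V(N, j) = max(K - S_T, 0):
  V(2,-2) = 1.943934; V(2,-1) = 0.526717; V(2,+0) = 0.000000; V(2,+1) = 0.000000; V(2,+2) = 0.000000
Backward induction: V(k, j) = exp(-r*dt) * [p_u * V(k+1, j+1) + p_m * V(k+1, j) + p_d * V(k+1, j-1)]
  V(1,-1) = exp(-r*dt) * [p_u*0.000000 + p_m*0.526717 + p_d*1.943934] = 0.509021
  V(1,+0) = exp(-r*dt) * [p_u*0.000000 + p_m*0.000000 + p_d*0.526717] = 0.045866
  V(1,+1) = exp(-r*dt) * [p_u*0.000000 + p_m*0.000000 + p_d*0.000000] = 0.000000
  V(0,+0) = exp(-r*dt) * [p_u*0.000000 + p_m*0.045866 + p_d*0.509021] = 0.073909

Answer: Price = V(0,0) = 0.0739


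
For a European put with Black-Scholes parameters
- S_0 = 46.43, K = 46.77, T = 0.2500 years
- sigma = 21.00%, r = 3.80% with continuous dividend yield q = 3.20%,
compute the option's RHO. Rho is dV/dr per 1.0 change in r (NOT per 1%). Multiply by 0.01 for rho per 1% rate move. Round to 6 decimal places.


d1 = -0.0027016162; d2 = -0.1077016162
phi(d1) = 0.3989408245; exp(-qT) = 0.9920319148; exp(-rT) = 0.9905449824
N(-d2) = 0.5428838063
Rho = -K*T*exp(-rT)*N(-d2) = -46.7700 * 0.2500 * 0.9905449824 * 0.5428838063 = -6.287652

Answer: Rho = -6.287652


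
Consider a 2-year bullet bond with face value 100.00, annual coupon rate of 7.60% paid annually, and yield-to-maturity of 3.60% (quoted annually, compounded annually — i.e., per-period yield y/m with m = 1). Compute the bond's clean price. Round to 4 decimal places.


Answer: Price = 107.5878

Derivation:
Coupon per period c = face * coupon_rate / m = 7.600000
Periods per year m = 1; per-period yield y/m = 0.036000
Number of cashflows N = 2
Cashflows (t years, CF_t, discount factor 1/(1+y/m)^(m*t), PV):
  t = 1.0000: CF_t = 7.600000, DF = 0.965251, PV = 7.335907
  t = 2.0000: CF_t = 107.600000, DF = 0.931709, PV = 100.251934
Price P = sum_t PV_t = 107.587842


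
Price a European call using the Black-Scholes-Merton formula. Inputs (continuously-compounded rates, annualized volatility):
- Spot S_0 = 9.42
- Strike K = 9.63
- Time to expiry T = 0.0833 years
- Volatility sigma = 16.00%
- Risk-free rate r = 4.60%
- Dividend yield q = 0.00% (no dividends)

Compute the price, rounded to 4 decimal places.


d1 = (ln(S/K) + (r - q + 0.5*sigma^2) * T) / (sigma * sqrt(T)) = -0.37138478
d2 = d1 - sigma * sqrt(T) = -0.41756356
exp(-rT) = 0.99617553; exp(-qT) = 1.00000000
C = S_0 * exp(-qT) * N(d1) - K * exp(-rT) * N(d2)
N(d1) = 0.35517548; N(d2) = 0.33813312
C = 9.4200 * 1.00000000 * 0.35517548 - 9.6300 * 0.99617553 * 0.33813312 = 0.1020

Answer: Price = 0.1020


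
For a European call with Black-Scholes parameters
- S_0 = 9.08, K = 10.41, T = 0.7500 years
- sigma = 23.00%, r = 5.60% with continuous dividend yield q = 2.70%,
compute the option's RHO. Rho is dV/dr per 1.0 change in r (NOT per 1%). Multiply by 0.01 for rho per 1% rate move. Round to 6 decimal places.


d1 = -0.4774696266; d2 = -0.6766554694
phi(d1) = 0.3559634737; exp(-qT) = 0.9799536543; exp(-rT) = 0.9588697806
N(d2) = 0.2493122881
Rho = K*T*exp(-rT)*N(d2) = 10.4100 * 0.7500 * 0.9588697806 * 0.2493122881 = 1.866445

Answer: Rho = 1.866445


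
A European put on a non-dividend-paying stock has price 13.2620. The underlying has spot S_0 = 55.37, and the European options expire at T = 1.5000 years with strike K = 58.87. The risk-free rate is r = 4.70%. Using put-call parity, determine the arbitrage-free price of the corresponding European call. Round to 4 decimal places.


Answer: Call price = 13.7694

Derivation:
Put-call parity: C - P = S_0 * exp(-qT) - K * exp(-rT).
S_0 * exp(-qT) = 55.3700 * 1.00000000 = 55.37000000
K * exp(-rT) = 58.8700 * 0.93192774 = 54.86258603
C = P + S*exp(-qT) - K*exp(-rT)
C = 13.2620 + 55.37000000 - 54.86258603 = 13.7694


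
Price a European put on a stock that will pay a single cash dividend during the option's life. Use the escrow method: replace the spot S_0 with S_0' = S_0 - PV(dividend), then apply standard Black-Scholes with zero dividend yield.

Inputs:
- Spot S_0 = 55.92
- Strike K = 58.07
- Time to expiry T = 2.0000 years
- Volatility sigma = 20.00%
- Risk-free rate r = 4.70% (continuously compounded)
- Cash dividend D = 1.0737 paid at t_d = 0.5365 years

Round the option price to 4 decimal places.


Answer: Price = 5.1040

Derivation:
PV(D) = D * exp(-r * t_d) = 1.0737 * 0.97509976 = 1.04696461
S_0' = S_0 - PV(D) = 55.9200 - 1.04696461 = 54.87303539
d1 = (ln(S_0'/K) + (r + sigma^2/2)*T) / (sigma*sqrt(T)) = 0.27355448
d2 = d1 - sigma*sqrt(T) = -0.00928824
exp(-rT) = 0.91028276
N(-d1) = 0.39221351; N(-d2) = 0.50370542
P = K * exp(-rT) * N(-d2) - S_0' * N(-d1) = 58.0700 * 0.91028276 * 0.50370542 - 54.87303539 * 0.39221351 = 5.1040


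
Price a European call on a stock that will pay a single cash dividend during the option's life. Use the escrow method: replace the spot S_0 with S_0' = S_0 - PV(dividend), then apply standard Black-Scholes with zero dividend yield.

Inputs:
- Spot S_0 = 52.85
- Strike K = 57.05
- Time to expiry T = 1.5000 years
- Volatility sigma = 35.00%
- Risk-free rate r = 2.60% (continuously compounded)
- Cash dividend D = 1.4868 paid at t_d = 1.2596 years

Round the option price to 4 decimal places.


PV(D) = D * exp(-r * t_d) = 1.4868 * 0.96778086 = 1.43889658
S_0' = S_0 - PV(D) = 52.8500 - 1.43889658 = 51.41110342
d1 = (ln(S_0'/K) + (r + sigma^2/2)*T) / (sigma*sqrt(T)) = 0.06252286
d2 = d1 - sigma*sqrt(T) = -0.36613785
exp(-rT) = 0.96175071
N(d1) = 0.52492677; N(d2) = 0.35713111
C = S_0' * N(d1) - K * exp(-rT) * N(d2) = 51.41110342 * 0.52492677 - 57.0500 * 0.96175071 * 0.35713111 = 7.3920

Answer: Price = 7.3920


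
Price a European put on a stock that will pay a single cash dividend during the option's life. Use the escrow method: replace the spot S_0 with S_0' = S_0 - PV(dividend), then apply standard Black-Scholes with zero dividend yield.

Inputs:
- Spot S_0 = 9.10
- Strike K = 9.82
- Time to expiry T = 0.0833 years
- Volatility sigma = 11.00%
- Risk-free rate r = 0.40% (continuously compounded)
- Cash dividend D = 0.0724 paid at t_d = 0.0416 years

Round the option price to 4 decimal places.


Answer: Price = 0.7895

Derivation:
PV(D) = D * exp(-r * t_d) = 0.0724 * 0.99983361 = 0.07238795
S_0' = S_0 - PV(D) = 9.1000 - 0.07238795 = 9.02761205
d1 = (ln(S_0'/K) + (r + sigma^2/2)*T) / (sigma*sqrt(T)) = -2.62367075
d2 = d1 - sigma*sqrt(T) = -2.65541867
exp(-rT) = 0.99966686
N(-d1) = 0.99565061; N(-d2) = 0.99603950
P = K * exp(-rT) * N(-d2) - S_0' * N(-d1) = 9.8200 * 0.99966686 * 0.99603950 - 9.02761205 * 0.99565061 = 0.7895


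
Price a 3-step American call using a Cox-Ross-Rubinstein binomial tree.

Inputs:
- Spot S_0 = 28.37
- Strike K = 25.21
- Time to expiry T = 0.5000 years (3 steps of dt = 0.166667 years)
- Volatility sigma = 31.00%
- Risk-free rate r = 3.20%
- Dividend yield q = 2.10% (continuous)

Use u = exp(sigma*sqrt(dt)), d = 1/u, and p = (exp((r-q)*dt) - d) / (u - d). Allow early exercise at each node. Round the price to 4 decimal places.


Answer: Price = V(0,0) = 4.1692

Derivation:
dt = T/N = 0.166667
u = exp(sigma*sqrt(dt)) = 1.134914; d = 1/u = 0.881124
p = (exp((r-q)*dt) - d) / (u - d) = 0.475633
Discount per step: exp(-r*dt) = 0.994681
Stock lattice S(k, i) with i counting down-moves:
  k=0: S(0,0) = 28.3700
  k=1: S(1,0) = 32.1975; S(1,1) = 24.9975
  k=2: S(2,0) = 36.5414; S(2,1) = 28.3700; S(2,2) = 22.0259
  k=3: S(3,0) = 41.4714; S(3,1) = 32.1975; S(3,2) = 24.9975; S(3,3) = 19.4075
Terminal payoffs V(N, i) = max(S_T - K, 0):
  V(3,0) = 16.261364; V(3,1) = 6.987513; V(3,2) = 0.000000; V(3,3) = 0.000000
Backward induction: V(k, i) = exp(-r*dt) * [p * V(k+1, i) + (1-p) * V(k+1, i+1)]; then take max(V_cont, immediate exercise) for American.
  V(2,0) = exp(-r*dt) * [p*16.261364 + (1-p)*6.987513] = 11.337836; exercise = 11.331412; V(2,0) = max -> 11.337836
  V(2,1) = exp(-r*dt) * [p*6.987513 + (1-p)*0.000000] = 3.305816; exercise = 3.160000; V(2,1) = max -> 3.305816
  V(2,2) = exp(-r*dt) * [p*0.000000 + (1-p)*0.000000] = 0.000000; exercise = 0.000000; V(2,2) = max -> 0.000000
  V(1,0) = exp(-r*dt) * [p*11.337836 + (1-p)*3.305816] = 7.088208; exercise = 6.987513; V(1,0) = max -> 7.088208
  V(1,1) = exp(-r*dt) * [p*3.305816 + (1-p)*0.000000] = 1.563993; exercise = 0.000000; V(1,1) = max -> 1.563993
  V(0,0) = exp(-r*dt) * [p*7.088208 + (1-p)*1.563993] = 4.169199; exercise = 3.160000; V(0,0) = max -> 4.169199
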